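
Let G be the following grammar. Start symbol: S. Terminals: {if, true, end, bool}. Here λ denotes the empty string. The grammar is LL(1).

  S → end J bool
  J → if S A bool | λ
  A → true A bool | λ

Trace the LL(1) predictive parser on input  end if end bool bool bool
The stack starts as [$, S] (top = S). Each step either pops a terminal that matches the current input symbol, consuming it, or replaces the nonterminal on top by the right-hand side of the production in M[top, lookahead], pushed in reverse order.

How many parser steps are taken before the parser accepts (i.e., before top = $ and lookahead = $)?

11

      Stack                     Input                        Action
   1  $ S                       end if end bool bool bool $  expand S → end J bool
   2  $ bool J end              end if end bool bool bool $  match end
   3  $ bool J                  if end bool bool bool $      expand J → if S A bool
   4  $ bool bool A S if        if end bool bool bool $      match if
   5  $ bool bool A S           end bool bool bool $         expand S → end J bool
   6  $ bool bool A bool J end  end bool bool bool $         match end
   7  $ bool bool A bool J      bool bool bool $             expand J → λ
   8  $ bool bool A bool        bool bool bool $             match bool
   9  $ bool bool A             bool bool $                  expand A → λ
  10  $ bool bool               bool bool $                  match bool
  11  $ bool                    bool $                       match bool
Accept reached after 11 steps.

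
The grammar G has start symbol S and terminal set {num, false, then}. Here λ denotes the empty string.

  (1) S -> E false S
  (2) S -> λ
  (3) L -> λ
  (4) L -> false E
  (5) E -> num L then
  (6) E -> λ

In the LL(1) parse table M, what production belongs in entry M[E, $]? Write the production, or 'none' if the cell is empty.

none

FIRST(L): from L->λ we get {λ}; from L->false E we get {false}. So FIRST(L) = {λ, false}.
FIRST(E): from E->num L then we get {num}; from E->λ we get {λ}. So FIRST(E) = {λ, num}.
FIRST(S): from S->E false S we get {false, num}; from S->λ we get {λ}. So FIRST(S) = {λ, false, num}.
FOLLOW(S) includes $ since S is the start symbol.
FOLLOW(L): in E->num L then, L is followed by then with FIRST {then}. Thus FOLLOW(L) = {then}.
FOLLOW(E): in S->E false S, E is followed by false S with FIRST {false}; in L->false E, the suffix after E is empty, so FOLLOW(E) ⊇ FOLLOW(L) = {then}. Thus FOLLOW(E) = {false, then}.
For E -> num L then: FIRST(num L then) = {num}, so it goes in M[E, t] for t ∈ {num}.
For E -> λ: FIRST(λ) = {λ}, so it goes in M[E, t] for t ∈ {}; since λ ∈ FIRST, also for every t ∈ FOLLOW(E) = {false, then}.
None of these place a production in M[E, $].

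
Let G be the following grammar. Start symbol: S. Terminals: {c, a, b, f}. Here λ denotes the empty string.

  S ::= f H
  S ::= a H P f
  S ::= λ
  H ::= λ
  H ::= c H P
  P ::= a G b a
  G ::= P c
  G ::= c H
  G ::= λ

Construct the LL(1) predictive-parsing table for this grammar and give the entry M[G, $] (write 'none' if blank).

FIRST(S): from S::=f H we get {f}; from S::=a H P f we get {a}; from S::=λ we get {λ}. So FIRST(S) = {λ, a, f}.
FIRST(H): from H::=λ we get {λ}; from H::=c H P we get {c}. So FIRST(H) = {λ, c}.
FIRST(P): from P::=a G b a we get {a}. So FIRST(P) = {a}.
FIRST(G): from G::=P c we get {a}; from G::=c H we get {c}; from G::=λ we get {λ}. So FIRST(G) = {λ, a, c}.
FOLLOW(S) includes $ since S is the start symbol.
FOLLOW(G): in P::=a G b a, G is followed by b a with FIRST {b}. Thus FOLLOW(G) = {b}.
For G ::= P c: FIRST(P c) = {a}, so it goes in M[G, t] for t ∈ {a}.
For G ::= c H: FIRST(c H) = {c}, so it goes in M[G, t] for t ∈ {c}.
For G ::= λ: FIRST(λ) = {λ}, so it goes in M[G, t] for t ∈ {}; since λ ∈ FIRST, also for every t ∈ FOLLOW(G) = {b}.
None of these place a production in M[G, $].

none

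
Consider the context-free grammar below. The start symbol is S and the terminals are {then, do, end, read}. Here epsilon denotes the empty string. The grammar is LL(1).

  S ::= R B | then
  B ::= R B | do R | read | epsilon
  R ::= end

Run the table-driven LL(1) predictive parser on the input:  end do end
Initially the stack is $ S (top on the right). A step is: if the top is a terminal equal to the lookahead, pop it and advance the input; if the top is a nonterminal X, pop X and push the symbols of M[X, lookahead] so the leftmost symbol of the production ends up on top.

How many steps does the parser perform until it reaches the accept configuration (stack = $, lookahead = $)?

7

step 1: stack=$ S  input=end do end $  — expand S ::= R B
step 2: stack=$ B R  input=end do end $  — expand R ::= end
step 3: stack=$ B end  input=end do end $  — match end
step 4: stack=$ B  input=do end $  — expand B ::= do R
step 5: stack=$ R do  input=do end $  — match do
step 6: stack=$ R  input=end $  — expand R ::= end
step 7: stack=$ end  input=end $  — match end
Accept reached after 7 steps.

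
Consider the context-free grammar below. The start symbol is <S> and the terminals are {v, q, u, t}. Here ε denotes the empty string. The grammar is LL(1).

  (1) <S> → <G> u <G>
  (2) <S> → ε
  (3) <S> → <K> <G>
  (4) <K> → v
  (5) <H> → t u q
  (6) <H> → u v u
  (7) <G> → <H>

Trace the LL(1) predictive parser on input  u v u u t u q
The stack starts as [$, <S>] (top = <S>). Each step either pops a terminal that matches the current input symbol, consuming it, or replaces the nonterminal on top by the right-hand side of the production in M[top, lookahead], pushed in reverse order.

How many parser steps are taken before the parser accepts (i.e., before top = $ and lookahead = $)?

12

      Stack          Input            Action
   1  $ <S>          u v u u t u q $  expand <S> → <G> u <G>
   2  $ <G> u <G>    u v u u t u q $  expand <G> → <H>
   3  $ <G> u <H>    u v u u t u q $  expand <H> → u v u
   4  $ <G> u u v u  u v u u t u q $  match u
   5  $ <G> u u v    v u u t u q $    match v
   6  $ <G> u u      u u t u q $      match u
   7  $ <G> u        u t u q $        match u
   8  $ <G>          t u q $          expand <G> → <H>
   9  $ <H>          t u q $          expand <H> → t u q
  10  $ q u t        t u q $          match t
  11  $ q u          u q $            match u
  12  $ q            q $              match q
Accept reached after 12 steps.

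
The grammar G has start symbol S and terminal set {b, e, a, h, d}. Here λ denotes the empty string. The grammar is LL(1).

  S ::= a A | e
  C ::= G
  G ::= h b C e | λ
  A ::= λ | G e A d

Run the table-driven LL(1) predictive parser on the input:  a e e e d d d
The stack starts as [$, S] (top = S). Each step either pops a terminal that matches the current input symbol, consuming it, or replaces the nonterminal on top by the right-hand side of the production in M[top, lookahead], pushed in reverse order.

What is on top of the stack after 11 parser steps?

A

step 1: stack=$ S  input=a e e e d d d $  — expand S ::= a A
step 2: stack=$ A a  input=a e e e d d d $  — match a
step 3: stack=$ A  input=e e e d d d $  — expand A ::= G e A d
step 4: stack=$ d A e G  input=e e e d d d $  — expand G ::= λ
step 5: stack=$ d A e  input=e e e d d d $  — match e
step 6: stack=$ d A  input=e e d d d $  — expand A ::= G e A d
step 7: stack=$ d d A e G  input=e e d d d $  — expand G ::= λ
step 8: stack=$ d d A e  input=e e d d d $  — match e
step 9: stack=$ d d A  input=e d d d $  — expand A ::= G e A d
step 10: stack=$ d d d A e G  input=e d d d $  — expand G ::= λ
step 11: stack=$ d d d A e  input=e d d d $  — match e
Stack after step 11: $ d d d A (top = A).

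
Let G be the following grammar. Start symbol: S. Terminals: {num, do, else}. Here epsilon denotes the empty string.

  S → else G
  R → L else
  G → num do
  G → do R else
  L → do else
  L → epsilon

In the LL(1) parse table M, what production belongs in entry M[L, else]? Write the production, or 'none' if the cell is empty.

L → epsilon

FIRST(S) = {else}
FIRST(G) = {do, num}
FIRST(L) = {epsilon, do}
FIRST(R) = {do, else}  (via L else)
FOLLOW(S) includes $ since S is the start symbol.
FOLLOW(L): in R→L else, L is followed by else with FIRST {else}. Thus FOLLOW(L) = {else}.
For L → do else: FIRST(do else) = {do}, so it goes in M[L, t] for t ∈ {do}.
For L → epsilon: FIRST(epsilon) = {epsilon}, so it goes in M[L, t] for t ∈ {}; since epsilon ∈ FIRST, also for every t ∈ FOLLOW(L) = {else}.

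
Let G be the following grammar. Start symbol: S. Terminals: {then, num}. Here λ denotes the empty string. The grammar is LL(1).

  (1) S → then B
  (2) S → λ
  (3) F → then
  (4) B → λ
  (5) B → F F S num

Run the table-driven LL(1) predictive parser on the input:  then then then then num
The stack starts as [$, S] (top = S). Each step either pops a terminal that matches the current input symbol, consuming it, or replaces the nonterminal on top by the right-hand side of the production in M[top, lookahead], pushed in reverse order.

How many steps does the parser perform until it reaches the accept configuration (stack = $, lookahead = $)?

11

step 1: stack=$ S  input=then then then then num $  — expand S → then B
step 2: stack=$ B then  input=then then then then num $  — match then
step 3: stack=$ B  input=then then then num $  — expand B → F F S num
step 4: stack=$ num S F F  input=then then then num $  — expand F → then
step 5: stack=$ num S F then  input=then then then num $  — match then
step 6: stack=$ num S F  input=then then num $  — expand F → then
step 7: stack=$ num S then  input=then then num $  — match then
step 8: stack=$ num S  input=then num $  — expand S → then B
step 9: stack=$ num B then  input=then num $  — match then
step 10: stack=$ num B  input=num $  — expand B → λ
step 11: stack=$ num  input=num $  — match num
Accept reached after 11 steps.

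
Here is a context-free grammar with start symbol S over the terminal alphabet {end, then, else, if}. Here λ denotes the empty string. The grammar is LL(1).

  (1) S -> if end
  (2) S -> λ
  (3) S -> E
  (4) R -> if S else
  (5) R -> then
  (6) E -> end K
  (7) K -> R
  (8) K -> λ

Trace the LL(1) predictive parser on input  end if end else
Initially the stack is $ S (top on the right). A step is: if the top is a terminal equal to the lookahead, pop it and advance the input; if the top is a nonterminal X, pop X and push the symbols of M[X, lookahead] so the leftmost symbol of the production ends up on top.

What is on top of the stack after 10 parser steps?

else

      Stack         Input              Action
   1  $ S           end if end else $  expand S -> E
   2  $ E           end if end else $  expand E -> end K
   3  $ K end       end if end else $  match end
   4  $ K           if end else $      expand K -> R
   5  $ R           if end else $      expand R -> if S else
   6  $ else S if   if end else $      match if
   7  $ else S      end else $         expand S -> E
   8  $ else E      end else $         expand E -> end K
   9  $ else K end  end else $         match end
  10  $ else K      else $             expand K -> λ
Stack after step 10: $ else (top = else).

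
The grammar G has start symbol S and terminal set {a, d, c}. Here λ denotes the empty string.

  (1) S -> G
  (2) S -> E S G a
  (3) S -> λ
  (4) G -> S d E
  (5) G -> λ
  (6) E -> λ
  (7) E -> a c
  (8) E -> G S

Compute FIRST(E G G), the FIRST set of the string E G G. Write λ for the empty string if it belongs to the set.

{λ, a, d}

FIRST(S) = {λ, a, d}  (via G, E S G a)
FIRST(G) = {λ, a, d}  (via S d E)
FIRST(E) = {λ, a, d}  (via G S)
FIRST(E G G): take FIRST of each symbol in turn, carrying on past any symbol whose FIRST contains λ; result {λ, a, d}.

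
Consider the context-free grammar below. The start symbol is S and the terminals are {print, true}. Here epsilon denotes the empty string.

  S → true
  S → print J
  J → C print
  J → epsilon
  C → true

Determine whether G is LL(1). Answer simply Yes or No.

Yes

FIRST(S) = {print, true}
FIRST(J) = {epsilon, true}
FIRST(C) = {true}
FOLLOW(S) = {$}
FOLLOW(J) = {$}
FOLLOW(C) = {print}
Each cell of M receives at most one production.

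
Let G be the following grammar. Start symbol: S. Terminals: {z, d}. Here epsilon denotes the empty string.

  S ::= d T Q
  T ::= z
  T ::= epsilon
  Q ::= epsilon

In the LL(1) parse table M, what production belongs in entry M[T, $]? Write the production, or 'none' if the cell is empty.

FIRST(S) = {d}
FIRST(T) = {epsilon, z}
FIRST(Q) = {epsilon}
FOLLOW(S) includes $ since S is the start symbol.
FOLLOW(S): S appears on no right-hand side. Thus FOLLOW(S) = {$}.
FOLLOW(T): in S::=d T Q, T is followed by Q with FIRST {epsilon}; in S::=d T Q, the suffix after T is nullable, so FOLLOW(T) ⊇ FOLLOW(S) = {$}. Thus FOLLOW(T) = {$}.
For T ::= z: FIRST(z) = {z}, so it goes in M[T, t] for t ∈ {z}.
For T ::= epsilon: FIRST(epsilon) = {epsilon}, so it goes in M[T, t] for t ∈ {}; since epsilon ∈ FIRST, also for every t ∈ FOLLOW(T) = {$}.

T ::= epsilon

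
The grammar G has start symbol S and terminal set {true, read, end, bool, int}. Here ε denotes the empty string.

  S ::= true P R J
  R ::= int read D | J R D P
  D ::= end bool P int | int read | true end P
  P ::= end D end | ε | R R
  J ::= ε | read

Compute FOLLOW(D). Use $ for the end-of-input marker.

FIRST(S): from S::=true P R J we get {true}. So FIRST(S) = {true}.
FIRST(D): from D::=end bool P int we get {end}; from D::=int read we get {int}; from D::=true end P we get {true}. So FIRST(D) = {end, int, true}.
FIRST(J): from J::=ε we get {ε}; from J::=read we get {read}. So FIRST(J) = {ε, read}.
FIRST(R): from R::=int read D we get {int}; from R::=J R D P we get {int, read}. So FIRST(R) = {int, read}.
FIRST(P): from P::=end D end we get {end}; from P::=ε we get {ε}; from P::=R R we get {int, read}. So FIRST(P) = {ε, end, int, read}.
FOLLOW(S) includes $ since S is the start symbol.
FOLLOW(S): S appears on no right-hand side. Thus FOLLOW(S) = {$}.
FOLLOW(J): in S::=true P R J, the suffix after J is empty, so FOLLOW(J) ⊇ FOLLOW(S) = {$}; in R::=J R D P, J is followed by R D P with FIRST {int, read}. Thus FOLLOW(J) = {$, int, read}.
FOLLOW(R): in S::=true P R J, R is followed by J with FIRST {ε, read}; in S::=true P R J, the suffix after R is nullable, so FOLLOW(R) ⊇ FOLLOW(S) = {$}; in R::=J R D P, R is followed by D P with FIRST {end, int, true}; in P::=R R (occurrence 1), R is followed by R with FIRST {int, read}; in P::=R R (occurrence 2), the suffix after R is empty, so FOLLOW(R) ⊇ FOLLOW(P) = {$, end, int, read, true}. Thus FOLLOW(R) = {$, end, int, read, true}.
FOLLOW(D): in R::=int read D, the suffix after D is empty, so FOLLOW(D) ⊇ FOLLOW(R) = {$, end, int, read, true}; in R::=J R D P, D is followed by P with FIRST {ε, end, int, read}; in R::=J R D P, the suffix after D is nullable, so FOLLOW(D) ⊇ FOLLOW(R) = {$, end, int, read, true}; in P::=end D end, D is followed by end with FIRST {end}. Thus FOLLOW(D) = {$, end, int, read, true}.
FOLLOW(P): in S::=true P R J, P is followed by R J with FIRST {int, read}; in R::=J R D P, the suffix after P is empty, so FOLLOW(P) ⊇ FOLLOW(R) = {$, end, int, read, true}; in D::=end bool P int, P is followed by int with FIRST {int}; in D::=true end P, the suffix after P is empty, so FOLLOW(P) ⊇ FOLLOW(D) = {$, end, int, read, true}. Thus FOLLOW(P) = {$, end, int, read, true}.

{$, end, int, read, true}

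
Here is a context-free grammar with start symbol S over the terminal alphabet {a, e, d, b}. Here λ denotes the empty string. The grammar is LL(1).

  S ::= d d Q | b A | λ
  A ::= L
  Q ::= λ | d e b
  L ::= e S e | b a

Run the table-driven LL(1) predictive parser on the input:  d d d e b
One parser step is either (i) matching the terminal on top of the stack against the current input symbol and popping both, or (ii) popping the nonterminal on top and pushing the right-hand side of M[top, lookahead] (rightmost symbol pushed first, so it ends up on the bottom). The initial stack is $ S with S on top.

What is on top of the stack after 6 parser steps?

step 1: stack=$ S  input=d d d e b $  — expand S ::= d d Q
step 2: stack=$ Q d d  input=d d d e b $  — match d
step 3: stack=$ Q d  input=d d e b $  — match d
step 4: stack=$ Q  input=d e b $  — expand Q ::= d e b
step 5: stack=$ b e d  input=d e b $  — match d
step 6: stack=$ b e  input=e b $  — match e
Stack after step 6: $ b (top = b).

b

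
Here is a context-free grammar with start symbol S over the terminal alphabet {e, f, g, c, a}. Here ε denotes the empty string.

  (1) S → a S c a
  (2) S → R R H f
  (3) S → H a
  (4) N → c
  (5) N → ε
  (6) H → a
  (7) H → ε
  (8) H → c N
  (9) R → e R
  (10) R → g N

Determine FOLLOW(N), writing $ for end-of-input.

FIRST(N) = {ε, c}
FIRST(H) = {ε, a, c}
FIRST(R) = {e, g}
FIRST(S) = {a, c, e, g}  (via R R H f, H a)
FOLLOW(S) includes $ since S is the start symbol.
FOLLOW(S): in S→a S c a, S is followed by c a with FIRST {c}. Thus FOLLOW(S) = {$, c}.
FOLLOW(H): in S→R R H f, H is followed by f with FIRST {f}; in S→H a, H is followed by a with FIRST {a}. Thus FOLLOW(H) = {a, f}.
FOLLOW(R): in S→R R H f (occurrence 1), R is followed by R H f with FIRST {e, g}; in S→R R H f (occurrence 2), R is followed by H f with FIRST {a, c, f}; in R→e R, the suffix after R is empty (adds nothing new). Thus FOLLOW(R) = {a, c, e, f, g}.
FOLLOW(N): in H→c N, the suffix after N is empty, so FOLLOW(N) ⊇ FOLLOW(H) = {a, f}; in R→g N, the suffix after N is empty, so FOLLOW(N) ⊇ FOLLOW(R) = {a, c, e, f, g}. Thus FOLLOW(N) = {a, c, e, f, g}.

{a, c, e, f, g}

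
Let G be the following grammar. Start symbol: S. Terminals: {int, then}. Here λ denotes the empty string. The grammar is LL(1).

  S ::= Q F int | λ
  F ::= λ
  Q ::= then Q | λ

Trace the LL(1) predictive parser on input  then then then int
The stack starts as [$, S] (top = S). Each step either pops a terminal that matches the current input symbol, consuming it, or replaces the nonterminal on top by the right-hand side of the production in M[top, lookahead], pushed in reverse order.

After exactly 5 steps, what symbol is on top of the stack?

     Stack           Input                 Action
  1  $ S             then then then int $  expand S ::= Q F int
  2  $ int F Q       then then then int $  expand Q ::= then Q
  3  $ int F Q then  then then then int $  match then
  4  $ int F Q       then then int $       expand Q ::= then Q
  5  $ int F Q then  then then int $       match then
Stack after step 5: $ int F Q (top = Q).

Q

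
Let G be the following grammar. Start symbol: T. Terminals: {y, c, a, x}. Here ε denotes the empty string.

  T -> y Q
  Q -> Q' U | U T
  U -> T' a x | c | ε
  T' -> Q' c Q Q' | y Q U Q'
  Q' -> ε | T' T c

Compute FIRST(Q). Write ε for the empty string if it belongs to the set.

{ε, c, y}

FIRST(T) = {y}
FIRST(Q) = {ε, c, y}  (via Q' U, U T)
FIRST(U) = {ε, c, y}  (via T' a x)
FIRST(T') = {c, y}  (via Q' c Q Q')
FIRST(Q') = {ε, c, y}  (via T' T c)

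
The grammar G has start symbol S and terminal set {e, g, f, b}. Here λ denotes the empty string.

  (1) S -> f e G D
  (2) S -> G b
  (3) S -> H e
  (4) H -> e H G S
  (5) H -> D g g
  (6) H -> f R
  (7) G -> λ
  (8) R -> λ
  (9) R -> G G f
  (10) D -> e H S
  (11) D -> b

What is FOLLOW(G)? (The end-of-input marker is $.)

{b, e, f}

FIRST(G) = {λ}
FIRST(D) = {b, e}
FIRST(H) = {b, e, f}  (via D g g)
FIRST(R) = {λ, f}  (via G G f)
FIRST(S) = {b, e, f}  (via G b, H e)
FOLLOW(S) includes $ since S is the start symbol.
FOLLOW(H): in S->H e, H is followed by e with FIRST {e}; in H->e H G S, H is followed by G S with FIRST {b, e, f}; in D->e H S, H is followed by S with FIRST {b, e, f}. Thus FOLLOW(H) = {b, e, f}.
FOLLOW(G): in S->f e G D, G is followed by D with FIRST {b, e}; in S->G b, G is followed by b with FIRST {b}; in H->e H G S, G is followed by S with FIRST {b, e, f}; in R->G G f (occurrence 1), G is followed by G f with FIRST {f}; in R->G G f (occurrence 2), G is followed by f with FIRST {f}. Thus FOLLOW(G) = {b, e, f}.
FOLLOW(R): in H->f R, the suffix after R is empty, so FOLLOW(R) ⊇ FOLLOW(H) = {b, e, f}. Thus FOLLOW(R) = {b, e, f}.
FOLLOW(S): in H->e H G S, the suffix after S is empty, so FOLLOW(S) ⊇ FOLLOW(H) = {b, e, f}; in D->e H S, the suffix after S is empty, so FOLLOW(S) ⊇ FOLLOW(D) = {$, b, e, f, g}. Thus FOLLOW(S) = {$, b, e, f, g}.
FOLLOW(D): in S->f e G D, the suffix after D is empty, so FOLLOW(D) ⊇ FOLLOW(S) = {$, b, e, f, g}; in H->D g g, D is followed by g g with FIRST {g}. Thus FOLLOW(D) = {$, b, e, f, g}.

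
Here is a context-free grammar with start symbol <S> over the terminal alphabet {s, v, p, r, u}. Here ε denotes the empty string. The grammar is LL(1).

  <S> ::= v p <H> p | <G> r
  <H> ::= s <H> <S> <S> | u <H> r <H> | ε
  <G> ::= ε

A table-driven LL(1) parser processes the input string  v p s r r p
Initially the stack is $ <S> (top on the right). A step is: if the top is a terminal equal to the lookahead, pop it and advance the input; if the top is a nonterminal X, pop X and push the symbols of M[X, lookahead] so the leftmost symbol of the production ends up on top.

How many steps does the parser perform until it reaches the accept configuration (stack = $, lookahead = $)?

step 1: stack=$ <S>  input=v p s r r p $  — expand <S> ::= v p <H> p
step 2: stack=$ p <H> p v  input=v p s r r p $  — match v
step 3: stack=$ p <H> p  input=p s r r p $  — match p
step 4: stack=$ p <H>  input=s r r p $  — expand <H> ::= s <H> <S> <S>
step 5: stack=$ p <S> <S> <H> s  input=s r r p $  — match s
step 6: stack=$ p <S> <S> <H>  input=r r p $  — expand <H> ::= ε
step 7: stack=$ p <S> <S>  input=r r p $  — expand <S> ::= <G> r
step 8: stack=$ p <S> r <G>  input=r r p $  — expand <G> ::= ε
step 9: stack=$ p <S> r  input=r r p $  — match r
step 10: stack=$ p <S>  input=r p $  — expand <S> ::= <G> r
step 11: stack=$ p r <G>  input=r p $  — expand <G> ::= ε
step 12: stack=$ p r  input=r p $  — match r
step 13: stack=$ p  input=p $  — match p
Accept reached after 13 steps.

13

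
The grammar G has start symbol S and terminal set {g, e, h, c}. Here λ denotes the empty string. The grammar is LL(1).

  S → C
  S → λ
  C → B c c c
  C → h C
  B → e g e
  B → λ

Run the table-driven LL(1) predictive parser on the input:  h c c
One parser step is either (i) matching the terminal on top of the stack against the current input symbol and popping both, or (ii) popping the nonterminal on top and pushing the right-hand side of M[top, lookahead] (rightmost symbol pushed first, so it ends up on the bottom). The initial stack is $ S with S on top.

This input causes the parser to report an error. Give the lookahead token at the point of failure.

$

     Stack      Input    Action
  1  $ S        h c c $  expand S → C
  2  $ C        h c c $  expand C → h C
  3  $ C h      h c c $  match h
  4  $ C        c c $    expand C → B c c c
  5  $ c c c B  c c $    expand B → λ
  6  $ c c c    c c $    match c
  7  $ c c      c $      match c
  8  $ c        $        error: top is terminal c but lookahead is $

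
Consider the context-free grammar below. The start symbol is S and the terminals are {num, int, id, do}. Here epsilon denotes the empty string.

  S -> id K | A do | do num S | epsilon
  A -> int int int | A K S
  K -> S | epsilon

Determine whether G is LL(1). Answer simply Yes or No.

No

FIRST(S) = {epsilon, do, id, int}
FIRST(A) = {int}
FIRST(K) = {epsilon, do, id, int}
FOLLOW(S) = {$, do, id, int}
FOLLOW(A) = {do, id, int}
FOLLOW(K) = {$, do, id, int}
Cell M[A, int] receives both A -> int int int and A -> A K S — the grammar is not LL(1).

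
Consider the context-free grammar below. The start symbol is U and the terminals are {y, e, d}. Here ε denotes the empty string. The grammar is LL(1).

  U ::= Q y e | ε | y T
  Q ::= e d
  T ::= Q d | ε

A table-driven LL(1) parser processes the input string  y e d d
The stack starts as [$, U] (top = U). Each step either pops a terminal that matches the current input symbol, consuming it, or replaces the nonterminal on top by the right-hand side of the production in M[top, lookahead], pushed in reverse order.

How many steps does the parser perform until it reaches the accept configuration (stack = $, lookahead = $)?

7

     Stack    Input      Action
  1  $ U      y e d d $  expand U ::= y T
  2  $ T y    y e d d $  match y
  3  $ T      e d d $    expand T ::= Q d
  4  $ d Q    e d d $    expand Q ::= e d
  5  $ d d e  e d d $    match e
  6  $ d d    d d $      match d
  7  $ d      d $        match d
Accept reached after 7 steps.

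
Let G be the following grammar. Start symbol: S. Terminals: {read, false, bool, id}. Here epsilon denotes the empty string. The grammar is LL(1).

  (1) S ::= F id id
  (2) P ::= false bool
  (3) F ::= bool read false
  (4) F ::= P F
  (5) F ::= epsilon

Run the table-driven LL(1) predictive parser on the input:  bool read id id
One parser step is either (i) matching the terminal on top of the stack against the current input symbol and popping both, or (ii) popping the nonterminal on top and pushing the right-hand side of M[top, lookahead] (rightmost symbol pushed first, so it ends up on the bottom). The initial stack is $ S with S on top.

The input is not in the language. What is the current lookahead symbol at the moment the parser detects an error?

id

     Stack                    Input              Action
  1  $ S                      bool read id id $  expand S ::= F id id
  2  $ id id F                bool read id id $  expand F ::= bool read false
  3  $ id id false read bool  bool read id id $  match bool
  4  $ id id false read       read id id $       match read
  5  $ id id false            id id $            error: top is terminal false but lookahead is id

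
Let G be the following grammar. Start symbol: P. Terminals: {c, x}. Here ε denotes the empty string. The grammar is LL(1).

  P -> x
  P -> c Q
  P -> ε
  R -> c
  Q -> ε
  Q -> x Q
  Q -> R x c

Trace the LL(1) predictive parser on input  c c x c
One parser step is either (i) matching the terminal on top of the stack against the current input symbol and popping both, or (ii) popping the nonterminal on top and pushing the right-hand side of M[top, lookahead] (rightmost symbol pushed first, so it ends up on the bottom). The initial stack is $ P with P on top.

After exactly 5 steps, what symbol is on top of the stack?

x

step 1: stack=$ P  input=c c x c $  — expand P -> c Q
step 2: stack=$ Q c  input=c c x c $  — match c
step 3: stack=$ Q  input=c x c $  — expand Q -> R x c
step 4: stack=$ c x R  input=c x c $  — expand R -> c
step 5: stack=$ c x c  input=c x c $  — match c
Stack after step 5: $ c x (top = x).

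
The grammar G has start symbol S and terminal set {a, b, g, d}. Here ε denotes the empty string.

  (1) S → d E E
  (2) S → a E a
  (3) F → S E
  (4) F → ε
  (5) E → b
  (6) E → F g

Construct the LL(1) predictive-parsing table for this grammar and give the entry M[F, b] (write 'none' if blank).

FIRST(S): from S→d E E we get {d}; from S→a E a we get {a}. So FIRST(S) = {a, d}.
FIRST(F): from F→S E we get {a, d}; from F→ε we get {ε}. So FIRST(F) = {ε, a, d}.
FIRST(E): from E→b we get {b}; from E→F g we get {a, d, g}. So FIRST(E) = {a, b, d, g}.
FOLLOW(S) includes $ since S is the start symbol.
FOLLOW(F): in E→F g, F is followed by g with FIRST {g}. Thus FOLLOW(F) = {g}.
For F → S E: FIRST(S E) = {a, d}, so it goes in M[F, t] for t ∈ {a, d}.
For F → ε: FIRST(ε) = {ε}, so it goes in M[F, t] for t ∈ {}; since ε ∈ FIRST, also for every t ∈ FOLLOW(F) = {g}.
None of these place a production in M[F, b].

none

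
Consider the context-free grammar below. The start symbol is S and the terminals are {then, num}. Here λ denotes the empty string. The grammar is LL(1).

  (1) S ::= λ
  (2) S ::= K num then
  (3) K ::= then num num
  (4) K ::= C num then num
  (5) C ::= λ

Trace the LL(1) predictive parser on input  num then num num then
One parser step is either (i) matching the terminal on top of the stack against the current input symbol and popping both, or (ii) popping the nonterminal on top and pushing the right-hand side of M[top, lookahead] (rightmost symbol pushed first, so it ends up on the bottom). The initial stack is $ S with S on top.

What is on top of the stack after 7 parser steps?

     Stack                      Input                    Action
  1  $ S                        num then num num then $  expand S ::= K num then
  2  $ then num K               num then num num then $  expand K ::= C num then num
  3  $ then num num then num C  num then num num then $  expand C ::= λ
  4  $ then num num then num    num then num num then $  match num
  5  $ then num num then        then num num then $      match then
  6  $ then num num             num num then $           match num
  7  $ then num                 num then $               match num
Stack after step 7: $ then (top = then).

then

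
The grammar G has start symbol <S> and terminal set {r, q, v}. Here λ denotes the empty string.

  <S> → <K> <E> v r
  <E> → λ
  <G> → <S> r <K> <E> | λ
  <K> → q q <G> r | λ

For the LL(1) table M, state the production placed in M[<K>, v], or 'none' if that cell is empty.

FIRST(<E>): from <E>→λ we get {λ}. So FIRST(<E>) = {λ}.
FIRST(<K>): from <K>→q q <G> r we get {q}; from <K>→λ we get {λ}. So FIRST(<K>) = {λ, q}.
FIRST(<S>): from <S>→<K> <E> v r we get {q, v}. So FIRST(<S>) = {q, v}.
FIRST(<G>): from <G>→<S> r <K> <E> we get {q, v}; from <G>→λ we get {λ}. So FIRST(<G>) = {λ, q, v}.
FOLLOW(<S>) includes $ since <S> is the start symbol.
FOLLOW(<G>): in <K>→q q <G> r, <G> is followed by r with FIRST {r}. Thus FOLLOW(<G>) = {r}.
FOLLOW(<K>): in <S>→<K> <E> v r, <K> is followed by <E> v r with FIRST {v}; in <G>→<S> r <K> <E>, <K> is followed by <E> with FIRST {λ}; in <G>→<S> r <K> <E>, the suffix after <K> is nullable, so FOLLOW(<K>) ⊇ FOLLOW(<G>) = {r}. Thus FOLLOW(<K>) = {r, v}.
For <K> → q q <G> r: FIRST(q q <G> r) = {q}, so it goes in M[<K>, t] for t ∈ {q}.
For <K> → λ: FIRST(λ) = {λ}, so it goes in M[<K>, t] for t ∈ {}; since λ ∈ FIRST, also for every t ∈ FOLLOW(<K>) = {r, v}.

<K> → λ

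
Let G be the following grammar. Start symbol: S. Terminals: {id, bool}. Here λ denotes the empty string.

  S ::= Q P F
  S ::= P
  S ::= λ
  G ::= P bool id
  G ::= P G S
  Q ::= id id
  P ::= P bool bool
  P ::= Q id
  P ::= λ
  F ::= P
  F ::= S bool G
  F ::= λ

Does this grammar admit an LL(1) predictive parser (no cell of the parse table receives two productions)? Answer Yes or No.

FIRST(S) = {λ, bool, id}
FIRST(G) = {bool, id}
FIRST(Q) = {id}
FIRST(P) = {λ, bool, id}
FIRST(F) = {λ, bool, id}
FOLLOW(S) = {$, bool, id}
FOLLOW(G) = {$, bool, id}
FOLLOW(Q) = {$, bool, id}
FOLLOW(P) = {$, bool, id}
FOLLOW(F) = {$, bool, id}
Cell M[F, $] receives both F ::= P and F ::= λ — the grammar is not LL(1).

No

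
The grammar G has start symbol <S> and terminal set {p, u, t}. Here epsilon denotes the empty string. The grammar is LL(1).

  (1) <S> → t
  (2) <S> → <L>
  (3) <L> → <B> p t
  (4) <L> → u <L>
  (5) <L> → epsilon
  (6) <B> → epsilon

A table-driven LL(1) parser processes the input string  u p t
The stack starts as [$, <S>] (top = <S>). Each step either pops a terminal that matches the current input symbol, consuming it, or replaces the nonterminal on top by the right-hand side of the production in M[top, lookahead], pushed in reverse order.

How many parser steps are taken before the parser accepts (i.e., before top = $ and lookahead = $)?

7

     Stack      Input    Action
  1  $ <S>      u p t $  expand <S> → <L>
  2  $ <L>      u p t $  expand <L> → u <L>
  3  $ <L> u    u p t $  match u
  4  $ <L>      p t $    expand <L> → <B> p t
  5  $ t p <B>  p t $    expand <B> → epsilon
  6  $ t p      p t $    match p
  7  $ t        t $      match t
Accept reached after 7 steps.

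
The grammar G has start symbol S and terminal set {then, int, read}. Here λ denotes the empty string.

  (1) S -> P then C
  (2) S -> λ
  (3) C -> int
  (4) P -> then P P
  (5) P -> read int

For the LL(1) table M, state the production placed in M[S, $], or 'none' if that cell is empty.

S -> λ

FIRST(C): from C->int we get {int}. So FIRST(C) = {int}.
FIRST(P): from P->then P P we get {then}; from P->read int we get {read}. So FIRST(P) = {read, then}.
FIRST(S): from S->P then C we get {read, then}; from S->λ we get {λ}. So FIRST(S) = {λ, read, then}.
FOLLOW(S) includes $ since S is the start symbol.
FOLLOW(S): S appears on no right-hand side. Thus FOLLOW(S) = {$}.
For S -> P then C: FIRST(P then C) = {read, then}, so it goes in M[S, t] for t ∈ {read, then}.
For S -> λ: FIRST(λ) = {λ}, so it goes in M[S, t] for t ∈ {}; since λ ∈ FIRST, also for every t ∈ FOLLOW(S) = {$}.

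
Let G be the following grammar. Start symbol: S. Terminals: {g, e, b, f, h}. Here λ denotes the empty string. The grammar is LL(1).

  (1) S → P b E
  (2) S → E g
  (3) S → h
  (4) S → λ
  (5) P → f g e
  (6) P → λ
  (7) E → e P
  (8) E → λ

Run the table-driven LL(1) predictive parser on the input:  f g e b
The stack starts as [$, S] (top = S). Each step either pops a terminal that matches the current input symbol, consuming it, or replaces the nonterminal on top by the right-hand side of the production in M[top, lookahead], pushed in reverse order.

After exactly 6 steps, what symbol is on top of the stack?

step 1: stack=$ S  input=f g e b $  — expand S → P b E
step 2: stack=$ E b P  input=f g e b $  — expand P → f g e
step 3: stack=$ E b e g f  input=f g e b $  — match f
step 4: stack=$ E b e g  input=g e b $  — match g
step 5: stack=$ E b e  input=e b $  — match e
step 6: stack=$ E b  input=b $  — match b
Stack after step 6: $ E (top = E).

E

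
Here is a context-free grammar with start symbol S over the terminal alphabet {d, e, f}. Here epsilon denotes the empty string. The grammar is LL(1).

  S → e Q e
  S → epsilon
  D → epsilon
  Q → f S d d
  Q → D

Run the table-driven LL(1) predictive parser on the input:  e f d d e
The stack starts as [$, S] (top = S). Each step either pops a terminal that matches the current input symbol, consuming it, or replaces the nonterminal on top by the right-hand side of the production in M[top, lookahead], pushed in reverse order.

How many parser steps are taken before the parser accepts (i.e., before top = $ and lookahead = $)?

8

step 1: stack=$ S  input=e f d d e $  — expand S → e Q e
step 2: stack=$ e Q e  input=e f d d e $  — match e
step 3: stack=$ e Q  input=f d d e $  — expand Q → f S d d
step 4: stack=$ e d d S f  input=f d d e $  — match f
step 5: stack=$ e d d S  input=d d e $  — expand S → epsilon
step 6: stack=$ e d d  input=d d e $  — match d
step 7: stack=$ e d  input=d e $  — match d
step 8: stack=$ e  input=e $  — match e
Accept reached after 8 steps.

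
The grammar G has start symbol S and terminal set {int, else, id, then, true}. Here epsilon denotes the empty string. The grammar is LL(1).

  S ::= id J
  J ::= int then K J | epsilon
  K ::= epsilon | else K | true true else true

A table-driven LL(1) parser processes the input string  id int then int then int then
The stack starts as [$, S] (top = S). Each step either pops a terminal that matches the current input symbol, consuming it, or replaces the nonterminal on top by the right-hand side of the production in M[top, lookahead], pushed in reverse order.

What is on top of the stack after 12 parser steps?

step 1: stack=$ S  input=id int then int then int then $  — expand S ::= id J
step 2: stack=$ J id  input=id int then int then int then $  — match id
step 3: stack=$ J  input=int then int then int then $  — expand J ::= int then K J
step 4: stack=$ J K then int  input=int then int then int then $  — match int
step 5: stack=$ J K then  input=then int then int then $  — match then
step 6: stack=$ J K  input=int then int then $  — expand K ::= epsilon
step 7: stack=$ J  input=int then int then $  — expand J ::= int then K J
step 8: stack=$ J K then int  input=int then int then $  — match int
step 9: stack=$ J K then  input=then int then $  — match then
step 10: stack=$ J K  input=int then $  — expand K ::= epsilon
step 11: stack=$ J  input=int then $  — expand J ::= int then K J
step 12: stack=$ J K then int  input=int then $  — match int
Stack after step 12: $ J K then (top = then).

then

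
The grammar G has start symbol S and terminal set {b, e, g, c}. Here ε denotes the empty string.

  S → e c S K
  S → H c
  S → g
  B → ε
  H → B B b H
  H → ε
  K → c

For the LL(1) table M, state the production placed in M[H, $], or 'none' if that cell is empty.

FIRST(B) = {ε}
FIRST(K) = {c}
FIRST(H) = {ε, b}  (via B B b H)
FIRST(S) = {b, c, e, g}  (via H c)
FOLLOW(S) includes $ since S is the start symbol.
FOLLOW(H): in S→H c, H is followed by c with FIRST {c}; in H→B B b H, the suffix after H is empty (adds nothing new). Thus FOLLOW(H) = {c}.
For H → B B b H: FIRST(B B b H) = {b}, so it goes in M[H, t] for t ∈ {b}.
For H → ε: FIRST(ε) = {ε}, so it goes in M[H, t] for t ∈ {}; since ε ∈ FIRST, also for every t ∈ FOLLOW(H) = {c}.
None of these place a production in M[H, $].

none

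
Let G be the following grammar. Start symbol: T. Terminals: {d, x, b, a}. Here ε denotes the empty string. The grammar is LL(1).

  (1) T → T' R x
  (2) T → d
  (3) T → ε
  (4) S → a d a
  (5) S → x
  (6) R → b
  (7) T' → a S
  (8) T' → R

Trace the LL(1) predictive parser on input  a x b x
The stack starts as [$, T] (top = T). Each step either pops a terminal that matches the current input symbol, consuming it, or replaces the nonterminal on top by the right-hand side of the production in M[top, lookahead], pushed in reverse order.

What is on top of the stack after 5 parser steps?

R

step 1: stack=$ T  input=a x b x $  — expand T → T' R x
step 2: stack=$ x R T'  input=a x b x $  — expand T' → a S
step 3: stack=$ x R S a  input=a x b x $  — match a
step 4: stack=$ x R S  input=x b x $  — expand S → x
step 5: stack=$ x R x  input=x b x $  — match x
Stack after step 5: $ x R (top = R).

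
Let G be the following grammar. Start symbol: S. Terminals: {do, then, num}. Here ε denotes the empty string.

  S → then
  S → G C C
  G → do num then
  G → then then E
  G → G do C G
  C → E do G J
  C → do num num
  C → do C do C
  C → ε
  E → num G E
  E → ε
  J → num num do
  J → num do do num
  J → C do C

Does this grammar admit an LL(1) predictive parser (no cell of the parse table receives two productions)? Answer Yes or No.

FIRST(S) = {do, then}
FIRST(G) = {do, then}
FIRST(C) = {ε, do, num}
FIRST(E) = {ε, num}
FIRST(J) = {do, num}
FOLLOW(S) = {$}
FOLLOW(G) = {$, do, num}
FOLLOW(C) = {$, do, num, then}
FOLLOW(E) = {$, do, num}
FOLLOW(J) = {$, do, num, then}
Cell M[C, do] receives both C → E do G J and C → do num num and C → do C do C and C → ε — the grammar is not LL(1).

No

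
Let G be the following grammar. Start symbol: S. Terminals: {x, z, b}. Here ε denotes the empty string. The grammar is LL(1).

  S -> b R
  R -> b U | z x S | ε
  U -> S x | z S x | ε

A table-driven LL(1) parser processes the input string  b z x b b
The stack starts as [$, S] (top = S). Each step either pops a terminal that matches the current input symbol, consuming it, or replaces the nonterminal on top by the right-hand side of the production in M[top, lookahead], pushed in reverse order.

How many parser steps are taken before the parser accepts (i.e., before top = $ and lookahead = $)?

10

      Stack    Input        Action
   1  $ S      b z x b b $  expand S -> b R
   2  $ R b    b z x b b $  match b
   3  $ R      z x b b $    expand R -> z x S
   4  $ S x z  z x b b $    match z
   5  $ S x    x b b $      match x
   6  $ S      b b $        expand S -> b R
   7  $ R b    b b $        match b
   8  $ R      b $          expand R -> b U
   9  $ U b    b $          match b
  10  $ U      $            expand U -> ε
Accept reached after 10 steps.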